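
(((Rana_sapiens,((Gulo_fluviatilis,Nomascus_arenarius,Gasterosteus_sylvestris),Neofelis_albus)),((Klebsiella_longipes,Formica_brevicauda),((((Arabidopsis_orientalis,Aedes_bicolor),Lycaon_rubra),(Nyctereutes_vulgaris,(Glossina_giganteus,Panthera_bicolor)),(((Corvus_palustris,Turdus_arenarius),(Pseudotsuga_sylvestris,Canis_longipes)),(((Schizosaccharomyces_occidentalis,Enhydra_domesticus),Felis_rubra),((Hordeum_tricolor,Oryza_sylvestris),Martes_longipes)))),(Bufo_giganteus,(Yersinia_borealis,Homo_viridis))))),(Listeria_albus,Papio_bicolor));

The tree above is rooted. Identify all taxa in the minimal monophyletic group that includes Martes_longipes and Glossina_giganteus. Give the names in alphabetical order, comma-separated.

Tracing Martes_longipes: it sits inside ((Hordeum_tricolor,Oryza_sylvestris),Martes_longipes).
Tracing Glossina_giganteus: it sits inside (Glossina_giganteus,Panthera_bicolor).
The smallest clade enclosing both is (((Arabidopsis_orientalis,Aedes_bicolor),Lycaon_rubra),(Nyctereutes_vulgaris,(Glossina_giganteus,Panthera_bicolor)),(((Corvus_palustris,Turdus_arenarius),(Pseudotsuga_sylvestris,Canis_longipes)),(((Schizosaccharomyces_occidentalis,Enhydra_domesticus),Felis_rubra),((Hordeum_tricolor,Oryza_sylvestris),Martes_longipes)))); the answer is its 16 terminal taxa in alphabetical order.

Aedes_bicolor, Arabidopsis_orientalis, Canis_longipes, Corvus_palustris, Enhydra_domesticus, Felis_rubra, Glossina_giganteus, Hordeum_tricolor, Lycaon_rubra, Martes_longipes, Nyctereutes_vulgaris, Oryza_sylvestris, Panthera_bicolor, Pseudotsuga_sylvestris, Schizosaccharomyces_occidentalis, Turdus_arenarius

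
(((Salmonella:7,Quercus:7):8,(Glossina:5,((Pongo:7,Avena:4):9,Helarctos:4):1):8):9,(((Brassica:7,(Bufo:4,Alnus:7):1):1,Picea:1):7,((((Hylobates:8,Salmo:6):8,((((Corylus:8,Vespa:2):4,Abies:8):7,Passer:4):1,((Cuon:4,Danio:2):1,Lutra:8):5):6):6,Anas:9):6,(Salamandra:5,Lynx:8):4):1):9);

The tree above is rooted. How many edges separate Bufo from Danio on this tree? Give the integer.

The MRCA of Bufo and Danio is the node subtending (((Brassica,(Bufo,Alnus)),Picea),((((Hylobates,Salmo),((((Corylus,Vespa),Abies),Passer),((Cuon,Danio),Lutra))),Anas),(Salamandra,Lynx))).
From Bufo up to that node: 4 branches. From Danio up to the same node: 7 branches. Total: 4 + 7 = 11.

11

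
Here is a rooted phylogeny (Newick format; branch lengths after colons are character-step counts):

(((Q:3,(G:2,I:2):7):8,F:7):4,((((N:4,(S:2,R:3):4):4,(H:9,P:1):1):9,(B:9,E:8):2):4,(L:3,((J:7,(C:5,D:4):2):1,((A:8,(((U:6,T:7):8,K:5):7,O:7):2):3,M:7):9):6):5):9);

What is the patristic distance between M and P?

42

The path runs M → … → MRCA → … → P; the MRCA is the node subtending ((((N,(S,R)),(H,P)),(B,E)),(L,((J,(C,D)),((A,(((U,T),K),O)),M)))).
Branch lengths along that path: 7 + 9 + 6 + 5 + 4 + 9 + 1 + 1 = 42.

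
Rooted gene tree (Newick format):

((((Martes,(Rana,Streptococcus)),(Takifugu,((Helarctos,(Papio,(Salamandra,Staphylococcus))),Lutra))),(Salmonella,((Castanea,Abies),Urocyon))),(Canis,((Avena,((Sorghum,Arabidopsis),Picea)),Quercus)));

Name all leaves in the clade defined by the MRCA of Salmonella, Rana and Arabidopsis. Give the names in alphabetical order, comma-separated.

Abies, Arabidopsis, Avena, Canis, Castanea, Helarctos, Lutra, Martes, Papio, Picea, Quercus, Rana, Salamandra, Salmonella, Sorghum, Staphylococcus, Streptococcus, Takifugu, Urocyon

Tracing Salmonella: it sits inside (Salmonella,((Castanea,Abies),Urocyon)).
Tracing Rana: it sits inside (Rana,Streptococcus).
Tracing Arabidopsis: it sits inside (Sorghum,Arabidopsis).
The smallest clade enclosing all 3 is the whole tree (their MRCA is the root), so the answer is all 19 tips in alphabetical order.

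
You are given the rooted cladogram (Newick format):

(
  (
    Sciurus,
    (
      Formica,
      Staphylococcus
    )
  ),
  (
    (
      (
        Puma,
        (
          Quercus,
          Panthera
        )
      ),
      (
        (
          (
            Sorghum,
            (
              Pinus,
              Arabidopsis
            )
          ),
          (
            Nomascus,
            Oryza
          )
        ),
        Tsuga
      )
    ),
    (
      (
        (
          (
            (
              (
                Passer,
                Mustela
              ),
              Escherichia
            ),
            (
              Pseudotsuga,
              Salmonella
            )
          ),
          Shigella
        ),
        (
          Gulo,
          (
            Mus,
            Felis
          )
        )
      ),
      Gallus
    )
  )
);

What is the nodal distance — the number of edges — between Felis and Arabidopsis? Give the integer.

11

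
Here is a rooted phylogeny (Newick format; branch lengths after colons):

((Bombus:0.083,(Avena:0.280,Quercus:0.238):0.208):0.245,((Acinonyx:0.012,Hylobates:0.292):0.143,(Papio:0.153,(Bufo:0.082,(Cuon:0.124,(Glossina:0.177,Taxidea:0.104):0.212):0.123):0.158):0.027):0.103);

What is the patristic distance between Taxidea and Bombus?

The path runs Taxidea → … → MRCA → … → Bombus; the MRCA is the root of the tree.
Branch lengths along that path: 0.104 + 0.212 + 0.123 + 0.158 + 0.027 + 0.103 + 0.245 + 0.083 = 1.055.

1.055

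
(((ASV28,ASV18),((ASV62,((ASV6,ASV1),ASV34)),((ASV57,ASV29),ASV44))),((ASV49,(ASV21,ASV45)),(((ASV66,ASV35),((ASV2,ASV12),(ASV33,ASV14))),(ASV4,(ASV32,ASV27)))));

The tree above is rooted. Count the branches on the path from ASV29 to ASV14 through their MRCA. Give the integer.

The MRCA of ASV29 and ASV14 is the root of the tree.
From ASV29 up to that node: 5 branches. From ASV14 up to the same node: 6 branches. Total: 5 + 6 = 11.

11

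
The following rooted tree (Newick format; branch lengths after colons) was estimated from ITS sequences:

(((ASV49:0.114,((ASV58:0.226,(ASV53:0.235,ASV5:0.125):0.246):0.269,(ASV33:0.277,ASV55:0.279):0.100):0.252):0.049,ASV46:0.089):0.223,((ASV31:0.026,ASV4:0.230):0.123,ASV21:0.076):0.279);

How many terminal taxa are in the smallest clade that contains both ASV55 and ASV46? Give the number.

7

The MRCA of ASV55 and ASV46 is the node subtending ((ASV49,((ASV58,(ASV53,ASV5)),(ASV33,ASV55))),ASV46).
That clade contains 7 terminal taxa: ASV33, ASV46, ASV49, ASV5, ASV53, ASV55, ASV58.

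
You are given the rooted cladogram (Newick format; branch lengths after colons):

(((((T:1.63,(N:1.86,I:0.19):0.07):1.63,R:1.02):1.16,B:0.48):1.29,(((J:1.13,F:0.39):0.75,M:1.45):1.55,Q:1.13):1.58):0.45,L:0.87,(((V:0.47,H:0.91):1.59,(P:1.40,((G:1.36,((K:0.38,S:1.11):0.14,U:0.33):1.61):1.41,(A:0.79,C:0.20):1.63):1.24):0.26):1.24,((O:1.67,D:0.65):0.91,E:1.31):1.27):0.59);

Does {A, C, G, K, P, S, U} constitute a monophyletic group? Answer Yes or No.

Yes

The most recent common ancestor of these taxa subtends (P,((G,((K,S),U)),(A,C))).
That clade has exactly 7 tips — every listed taxon and nothing else — so the group is monophyletic.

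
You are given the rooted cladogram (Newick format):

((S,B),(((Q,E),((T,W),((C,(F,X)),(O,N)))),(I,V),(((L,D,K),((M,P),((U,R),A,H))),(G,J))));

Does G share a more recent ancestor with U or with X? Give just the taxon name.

U

The MRCA of G and U subtends (((L,D,K),((M,P),((U,R),A,H))),(G,J)) (11 taxa).
The MRCA of G and X subtends (((Q,E),((T,W),((C,(F,X)),(O,N)))),(I,V),(((L,D,K),((M,P),((U,R),A,H))),(G,J))) (22 taxa).
The first is nested inside the second, so G shares a more recent common ancestor with U.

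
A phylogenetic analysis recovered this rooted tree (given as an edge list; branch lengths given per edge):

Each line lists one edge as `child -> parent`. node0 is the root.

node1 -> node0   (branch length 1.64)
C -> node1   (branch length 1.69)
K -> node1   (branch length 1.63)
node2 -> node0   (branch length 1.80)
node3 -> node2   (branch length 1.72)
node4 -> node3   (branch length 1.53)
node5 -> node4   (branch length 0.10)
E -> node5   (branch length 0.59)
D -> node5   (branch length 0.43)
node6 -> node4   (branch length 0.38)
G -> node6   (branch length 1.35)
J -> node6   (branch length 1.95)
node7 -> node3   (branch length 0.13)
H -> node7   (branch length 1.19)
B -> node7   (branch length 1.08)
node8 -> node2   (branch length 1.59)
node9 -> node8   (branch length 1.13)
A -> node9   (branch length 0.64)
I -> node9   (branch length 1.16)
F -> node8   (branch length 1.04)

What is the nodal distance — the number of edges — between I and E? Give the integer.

The MRCA of I and E is the node subtending ((((E,D),(G,J)),(H,B)),((A,I),F)).
From I up to that node: 3 branches. From E up to the same node: 4 branches. Total: 3 + 4 = 7.

7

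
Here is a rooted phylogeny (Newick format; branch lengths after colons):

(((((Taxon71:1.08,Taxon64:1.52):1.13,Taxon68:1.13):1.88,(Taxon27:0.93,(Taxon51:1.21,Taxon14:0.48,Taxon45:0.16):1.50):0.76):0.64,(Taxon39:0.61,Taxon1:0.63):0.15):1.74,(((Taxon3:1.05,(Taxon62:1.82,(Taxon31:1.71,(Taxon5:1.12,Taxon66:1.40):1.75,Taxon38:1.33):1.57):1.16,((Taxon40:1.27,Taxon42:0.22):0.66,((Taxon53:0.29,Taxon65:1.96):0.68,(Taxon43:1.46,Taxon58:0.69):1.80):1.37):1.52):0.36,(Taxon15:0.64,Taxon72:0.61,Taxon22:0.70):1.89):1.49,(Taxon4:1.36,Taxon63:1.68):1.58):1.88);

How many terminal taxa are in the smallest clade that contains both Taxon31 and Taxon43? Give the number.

12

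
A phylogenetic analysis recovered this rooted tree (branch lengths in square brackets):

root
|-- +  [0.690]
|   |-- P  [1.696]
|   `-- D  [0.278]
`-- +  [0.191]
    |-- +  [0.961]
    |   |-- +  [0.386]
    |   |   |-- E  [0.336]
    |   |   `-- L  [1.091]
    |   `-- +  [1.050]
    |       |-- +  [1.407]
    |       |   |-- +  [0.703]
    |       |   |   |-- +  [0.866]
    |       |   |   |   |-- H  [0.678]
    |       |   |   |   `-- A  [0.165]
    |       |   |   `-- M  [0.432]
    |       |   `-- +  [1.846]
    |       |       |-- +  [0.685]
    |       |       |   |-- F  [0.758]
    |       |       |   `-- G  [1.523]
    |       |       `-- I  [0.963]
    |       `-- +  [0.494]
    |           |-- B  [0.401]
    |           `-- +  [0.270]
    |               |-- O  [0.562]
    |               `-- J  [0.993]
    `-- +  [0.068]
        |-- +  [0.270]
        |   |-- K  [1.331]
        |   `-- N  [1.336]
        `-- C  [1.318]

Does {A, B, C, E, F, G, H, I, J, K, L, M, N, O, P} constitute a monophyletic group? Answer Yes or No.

No

The MRCA of the listed taxa is the root, so the smallest clade containing them is the whole tree.
That clade also contains D, which is not in the proposed group, so the group is not monophyletic.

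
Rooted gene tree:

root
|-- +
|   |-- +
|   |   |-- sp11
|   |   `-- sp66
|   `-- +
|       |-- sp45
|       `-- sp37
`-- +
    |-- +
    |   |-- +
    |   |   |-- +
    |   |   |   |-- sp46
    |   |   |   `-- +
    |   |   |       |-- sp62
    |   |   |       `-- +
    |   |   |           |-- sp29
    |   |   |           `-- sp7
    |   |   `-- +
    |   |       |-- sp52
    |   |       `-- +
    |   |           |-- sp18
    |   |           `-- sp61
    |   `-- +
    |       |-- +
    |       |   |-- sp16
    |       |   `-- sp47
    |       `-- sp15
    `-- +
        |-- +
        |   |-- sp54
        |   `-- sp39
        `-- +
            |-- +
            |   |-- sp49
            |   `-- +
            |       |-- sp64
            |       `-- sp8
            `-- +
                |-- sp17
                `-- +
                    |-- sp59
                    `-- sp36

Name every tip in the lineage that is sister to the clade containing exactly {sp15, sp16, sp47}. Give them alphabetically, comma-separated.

The clade containing exactly {sp15, sp16, sp47} attaches to the tree at the node subtending (((sp46,(sp62,(sp29,sp7))),(sp52,(sp18,sp61))),((sp16,sp47),sp15)).
The other lineage descending from that same node — the sister group — is ((sp46,(sp62,(sp29,sp7))),(sp52,(sp18,sp61))); its 7 tips in alphabetical order are the answer.

sp18, sp29, sp46, sp52, sp61, sp62, sp7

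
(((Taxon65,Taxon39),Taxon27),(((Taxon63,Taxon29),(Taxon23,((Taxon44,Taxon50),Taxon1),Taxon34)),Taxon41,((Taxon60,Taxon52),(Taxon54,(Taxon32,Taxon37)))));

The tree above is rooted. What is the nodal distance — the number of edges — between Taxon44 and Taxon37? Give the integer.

The MRCA of Taxon44 and Taxon37 is the node subtending (((Taxon63,Taxon29),(Taxon23,((Taxon44,Taxon50),Taxon1),Taxon34)),Taxon41,((Taxon60,Taxon52),(Taxon54,(Taxon32,Taxon37)))).
From Taxon44 up to that node: 5 branches. From Taxon37 up to the same node: 4 branches. Total: 5 + 4 = 9.

9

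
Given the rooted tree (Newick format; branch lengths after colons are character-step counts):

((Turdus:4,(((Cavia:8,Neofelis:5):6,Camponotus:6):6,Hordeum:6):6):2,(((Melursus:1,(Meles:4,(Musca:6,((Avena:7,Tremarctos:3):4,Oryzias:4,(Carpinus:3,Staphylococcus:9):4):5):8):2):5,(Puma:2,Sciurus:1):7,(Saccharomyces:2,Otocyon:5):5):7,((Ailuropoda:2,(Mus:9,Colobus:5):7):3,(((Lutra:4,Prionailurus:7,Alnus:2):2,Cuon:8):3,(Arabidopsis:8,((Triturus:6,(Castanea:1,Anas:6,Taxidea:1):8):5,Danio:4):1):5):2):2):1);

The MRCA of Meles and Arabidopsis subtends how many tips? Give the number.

25

The MRCA of Meles and Arabidopsis is the node subtending (((Melursus,(Meles,(Musca,((Avena,Tremarctos),Oryzias,(Carpinus,Staphylococcus))))),(Puma,Sciurus),(Saccharomyces,Otocyon)),((Ailuropoda,(Mus,Colobus)),(((Lutra,Prionailurus,Alnus),Cuon),(Arabidopsis,((Triturus,(Castanea,Anas,Taxidea)),Danio))))).
That clade contains 25 terminal taxa: Ailuropoda, Alnus, Anas, Arabidopsis, Avena, Carpinus, Castanea, Colobus, Cuon, Danio, Lutra, Meles, Melursus, Mus, Musca, Oryzias, Otocyon, Prionailurus, Puma, Saccharomyces, Sciurus, Staphylococcus, Taxidea, Tremarctos, Triturus.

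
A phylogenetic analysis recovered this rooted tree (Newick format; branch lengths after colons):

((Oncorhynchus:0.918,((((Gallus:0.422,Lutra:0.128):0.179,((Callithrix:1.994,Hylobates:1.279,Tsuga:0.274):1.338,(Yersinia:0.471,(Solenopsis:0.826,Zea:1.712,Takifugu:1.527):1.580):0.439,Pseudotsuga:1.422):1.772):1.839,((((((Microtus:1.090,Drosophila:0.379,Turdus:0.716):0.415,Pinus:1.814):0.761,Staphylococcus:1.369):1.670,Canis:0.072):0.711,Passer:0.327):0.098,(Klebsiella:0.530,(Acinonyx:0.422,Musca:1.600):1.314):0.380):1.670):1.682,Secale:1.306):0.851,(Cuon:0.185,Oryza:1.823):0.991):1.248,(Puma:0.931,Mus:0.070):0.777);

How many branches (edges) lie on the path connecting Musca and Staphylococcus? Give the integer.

The MRCA of Musca and Staphylococcus is the node subtending ((((((Microtus,Drosophila,Turdus),Pinus),Staphylococcus),Canis),Passer),(Klebsiella,(Acinonyx,Musca))).
From Musca up to that node: 3 branches. From Staphylococcus up to the same node: 4 branches. Total: 3 + 4 = 7.

7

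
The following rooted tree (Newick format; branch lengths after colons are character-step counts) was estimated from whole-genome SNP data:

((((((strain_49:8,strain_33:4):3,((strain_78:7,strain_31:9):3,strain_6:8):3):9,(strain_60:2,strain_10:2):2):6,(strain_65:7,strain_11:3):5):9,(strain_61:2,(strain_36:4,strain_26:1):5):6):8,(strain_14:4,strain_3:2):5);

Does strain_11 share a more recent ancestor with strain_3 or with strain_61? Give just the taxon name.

The MRCA of strain_11 and strain_61 subtends (((((strain_49,strain_33),((strain_78,strain_31),strain_6)),(strain_60,strain_10)),(strain_65,strain_11)),(strain_61,(strain_36,strain_26))) (12 taxa).
The MRCA of strain_11 and strain_3 is the root, subtending the entire tree (14 taxa).
The first is nested inside the second, so strain_11 shares a more recent common ancestor with strain_61.

strain_61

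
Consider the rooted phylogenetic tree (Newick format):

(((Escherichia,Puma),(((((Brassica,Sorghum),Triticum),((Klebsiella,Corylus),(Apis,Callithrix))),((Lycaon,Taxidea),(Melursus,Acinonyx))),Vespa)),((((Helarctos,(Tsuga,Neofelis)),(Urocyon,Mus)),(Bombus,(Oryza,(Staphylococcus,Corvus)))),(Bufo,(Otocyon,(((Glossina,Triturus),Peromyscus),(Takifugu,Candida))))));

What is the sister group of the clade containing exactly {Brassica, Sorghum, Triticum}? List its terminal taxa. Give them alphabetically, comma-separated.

The clade containing exactly {Brassica, Sorghum, Triticum} attaches to the tree at the node subtending (((Brassica,Sorghum),Triticum),((Klebsiella,Corylus),(Apis,Callithrix))).
The other lineage descending from that same node — the sister group — is ((Klebsiella,Corylus),(Apis,Callithrix)); its 4 tips in alphabetical order are the answer.

Apis, Callithrix, Corylus, Klebsiella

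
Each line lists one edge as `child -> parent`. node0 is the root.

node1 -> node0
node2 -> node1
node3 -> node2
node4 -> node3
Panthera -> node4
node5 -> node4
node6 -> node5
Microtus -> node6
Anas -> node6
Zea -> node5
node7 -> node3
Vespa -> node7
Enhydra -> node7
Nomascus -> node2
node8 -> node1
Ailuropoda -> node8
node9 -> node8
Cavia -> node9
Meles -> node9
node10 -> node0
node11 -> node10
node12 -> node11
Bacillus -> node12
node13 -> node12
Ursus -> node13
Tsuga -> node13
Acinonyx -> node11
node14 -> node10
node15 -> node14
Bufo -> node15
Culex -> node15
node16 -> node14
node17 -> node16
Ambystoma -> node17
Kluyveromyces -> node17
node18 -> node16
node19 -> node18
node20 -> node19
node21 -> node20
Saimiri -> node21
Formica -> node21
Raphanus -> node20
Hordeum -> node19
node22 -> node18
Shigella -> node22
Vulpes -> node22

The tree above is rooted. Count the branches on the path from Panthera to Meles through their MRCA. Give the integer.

7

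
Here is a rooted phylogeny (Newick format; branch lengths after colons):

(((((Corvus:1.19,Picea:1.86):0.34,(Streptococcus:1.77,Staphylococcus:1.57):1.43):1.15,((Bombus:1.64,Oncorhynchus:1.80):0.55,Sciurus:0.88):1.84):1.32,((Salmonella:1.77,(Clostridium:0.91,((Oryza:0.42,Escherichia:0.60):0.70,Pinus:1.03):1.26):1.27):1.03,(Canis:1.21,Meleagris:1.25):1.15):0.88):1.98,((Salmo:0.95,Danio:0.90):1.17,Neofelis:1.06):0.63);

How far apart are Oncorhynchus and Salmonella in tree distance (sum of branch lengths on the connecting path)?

9.19

The path runs Oncorhynchus → … → MRCA → … → Salmonella; the MRCA is the node subtending ((((Corvus,Picea),(Streptococcus,Staphylococcus)),((Bombus,Oncorhynchus),Sciurus)),((Salmonella,(Clostridium,((Oryza,Escherichia),Pinus))),(Canis,Meleagris))).
Branch lengths along that path: 1.80 + 0.55 + 1.84 + 1.32 + 0.88 + 1.03 + 1.77 = 9.19.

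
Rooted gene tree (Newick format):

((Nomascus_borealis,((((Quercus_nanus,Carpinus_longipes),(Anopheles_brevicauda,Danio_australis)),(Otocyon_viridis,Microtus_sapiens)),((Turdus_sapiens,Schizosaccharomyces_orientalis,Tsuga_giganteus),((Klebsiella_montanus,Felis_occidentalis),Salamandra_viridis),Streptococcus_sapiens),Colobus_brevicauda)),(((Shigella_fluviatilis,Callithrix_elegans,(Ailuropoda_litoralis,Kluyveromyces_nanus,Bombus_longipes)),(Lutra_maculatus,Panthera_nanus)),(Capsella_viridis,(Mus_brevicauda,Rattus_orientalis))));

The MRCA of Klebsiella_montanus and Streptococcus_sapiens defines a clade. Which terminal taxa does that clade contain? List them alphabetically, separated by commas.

Felis_occidentalis, Klebsiella_montanus, Salamandra_viridis, Schizosaccharomyces_orientalis, Streptococcus_sapiens, Tsuga_giganteus, Turdus_sapiens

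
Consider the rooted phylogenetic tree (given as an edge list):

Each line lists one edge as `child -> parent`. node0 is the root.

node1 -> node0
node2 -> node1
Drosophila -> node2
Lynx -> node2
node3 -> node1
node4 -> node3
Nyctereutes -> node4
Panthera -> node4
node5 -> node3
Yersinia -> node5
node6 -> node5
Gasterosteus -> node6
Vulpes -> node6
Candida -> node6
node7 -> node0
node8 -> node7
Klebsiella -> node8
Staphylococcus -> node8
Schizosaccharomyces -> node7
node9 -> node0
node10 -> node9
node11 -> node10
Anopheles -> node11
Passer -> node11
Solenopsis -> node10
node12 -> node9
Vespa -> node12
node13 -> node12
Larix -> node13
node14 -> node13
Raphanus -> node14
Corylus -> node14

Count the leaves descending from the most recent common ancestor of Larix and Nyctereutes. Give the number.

18

The MRCA of Larix and Nyctereutes is the root, so the clade is the entire tree.
That clade contains 18 terminal taxa: Anopheles, Candida, Corylus, Drosophila, Gasterosteus, Klebsiella, Larix, Lynx, Nyctereutes, Panthera, Passer, Raphanus, Schizosaccharomyces, Solenopsis, Staphylococcus, Vespa, Vulpes, Yersinia.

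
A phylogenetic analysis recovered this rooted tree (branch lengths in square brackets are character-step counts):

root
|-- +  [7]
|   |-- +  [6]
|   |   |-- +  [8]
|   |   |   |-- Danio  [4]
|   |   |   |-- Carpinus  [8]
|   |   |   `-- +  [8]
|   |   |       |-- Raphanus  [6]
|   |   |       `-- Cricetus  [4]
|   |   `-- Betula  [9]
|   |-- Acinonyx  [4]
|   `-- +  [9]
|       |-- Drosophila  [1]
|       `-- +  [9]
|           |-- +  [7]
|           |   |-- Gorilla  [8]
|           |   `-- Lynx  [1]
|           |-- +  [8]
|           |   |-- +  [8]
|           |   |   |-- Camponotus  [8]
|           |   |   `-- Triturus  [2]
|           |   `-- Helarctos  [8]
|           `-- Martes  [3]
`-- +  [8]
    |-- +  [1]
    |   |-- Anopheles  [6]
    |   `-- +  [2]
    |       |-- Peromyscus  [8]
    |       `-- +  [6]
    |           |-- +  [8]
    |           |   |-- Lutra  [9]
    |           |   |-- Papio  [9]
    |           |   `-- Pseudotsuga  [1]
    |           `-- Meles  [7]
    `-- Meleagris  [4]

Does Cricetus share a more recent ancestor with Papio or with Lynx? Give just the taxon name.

The MRCA of Cricetus and Lynx subtends (((Danio,Carpinus,(Raphanus,Cricetus)),Betula),Acinonyx,(Drosophila,((Gorilla,Lynx),((Camponotus,Triturus),Helarctos),Martes))) (13 taxa).
The MRCA of Cricetus and Papio is the root, subtending the entire tree (20 taxa).
The first is nested inside the second, so Cricetus shares a more recent common ancestor with Lynx.

Lynx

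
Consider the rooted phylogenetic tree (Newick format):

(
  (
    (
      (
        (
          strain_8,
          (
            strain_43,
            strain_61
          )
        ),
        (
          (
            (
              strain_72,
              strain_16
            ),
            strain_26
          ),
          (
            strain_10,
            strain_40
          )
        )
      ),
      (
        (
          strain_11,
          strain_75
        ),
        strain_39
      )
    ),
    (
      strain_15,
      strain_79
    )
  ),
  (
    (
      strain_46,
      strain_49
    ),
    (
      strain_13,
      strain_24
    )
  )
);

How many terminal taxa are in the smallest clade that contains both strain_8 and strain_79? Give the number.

13

The MRCA of strain_8 and strain_79 is the node subtending ((((strain_8,(strain_43,strain_61)),(((strain_72,strain_16),strain_26),(strain_10,strain_40))),((strain_11,strain_75),strain_39)),(strain_15,strain_79)).
That clade contains 13 terminal taxa: strain_10, strain_11, strain_15, strain_16, strain_26, strain_39, strain_40, strain_43, strain_61, strain_72, strain_75, strain_79, strain_8.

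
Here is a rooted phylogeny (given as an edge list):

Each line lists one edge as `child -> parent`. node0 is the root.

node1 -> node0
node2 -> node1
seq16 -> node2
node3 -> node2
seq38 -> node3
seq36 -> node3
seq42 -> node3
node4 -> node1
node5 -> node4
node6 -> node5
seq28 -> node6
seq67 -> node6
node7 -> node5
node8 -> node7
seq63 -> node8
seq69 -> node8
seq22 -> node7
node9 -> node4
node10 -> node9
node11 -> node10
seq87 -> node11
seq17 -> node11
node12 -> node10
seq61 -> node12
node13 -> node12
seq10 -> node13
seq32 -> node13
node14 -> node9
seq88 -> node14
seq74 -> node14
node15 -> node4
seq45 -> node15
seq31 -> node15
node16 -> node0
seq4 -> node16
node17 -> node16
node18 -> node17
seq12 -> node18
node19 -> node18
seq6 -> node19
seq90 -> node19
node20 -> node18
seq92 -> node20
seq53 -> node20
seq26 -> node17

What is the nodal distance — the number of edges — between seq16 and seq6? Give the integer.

8

The MRCA of seq16 and seq6 is the root of the tree.
From seq16 up to that node: 3 branches. From seq6 up to the same node: 5 branches. Total: 3 + 5 = 8.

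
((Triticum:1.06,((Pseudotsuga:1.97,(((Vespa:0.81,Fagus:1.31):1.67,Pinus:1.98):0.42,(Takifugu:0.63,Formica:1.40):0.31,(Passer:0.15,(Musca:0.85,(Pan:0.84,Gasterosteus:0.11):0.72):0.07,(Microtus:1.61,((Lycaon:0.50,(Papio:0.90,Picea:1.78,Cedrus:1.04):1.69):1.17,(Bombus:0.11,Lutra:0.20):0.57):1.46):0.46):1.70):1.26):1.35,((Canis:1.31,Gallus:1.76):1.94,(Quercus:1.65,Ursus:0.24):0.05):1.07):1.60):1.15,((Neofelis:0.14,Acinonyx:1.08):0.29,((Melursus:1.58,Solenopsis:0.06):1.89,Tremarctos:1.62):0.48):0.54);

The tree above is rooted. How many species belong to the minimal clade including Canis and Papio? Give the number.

21

The MRCA of Canis and Papio is the node subtending ((Pseudotsuga,(((Vespa,Fagus),Pinus),(Takifugu,Formica),(Passer,(Musca,(Pan,Gasterosteus)),(Microtus,((Lycaon,(Papio,Picea,Cedrus)),(Bombus,Lutra)))))),((Canis,Gallus),(Quercus,Ursus))).
That clade contains 21 terminal taxa: Bombus, Canis, Cedrus, Fagus, Formica, Gallus, Gasterosteus, Lutra, Lycaon, Microtus, Musca, Pan, Papio, Passer, Picea, Pinus, Pseudotsuga, Quercus, Takifugu, Ursus, Vespa.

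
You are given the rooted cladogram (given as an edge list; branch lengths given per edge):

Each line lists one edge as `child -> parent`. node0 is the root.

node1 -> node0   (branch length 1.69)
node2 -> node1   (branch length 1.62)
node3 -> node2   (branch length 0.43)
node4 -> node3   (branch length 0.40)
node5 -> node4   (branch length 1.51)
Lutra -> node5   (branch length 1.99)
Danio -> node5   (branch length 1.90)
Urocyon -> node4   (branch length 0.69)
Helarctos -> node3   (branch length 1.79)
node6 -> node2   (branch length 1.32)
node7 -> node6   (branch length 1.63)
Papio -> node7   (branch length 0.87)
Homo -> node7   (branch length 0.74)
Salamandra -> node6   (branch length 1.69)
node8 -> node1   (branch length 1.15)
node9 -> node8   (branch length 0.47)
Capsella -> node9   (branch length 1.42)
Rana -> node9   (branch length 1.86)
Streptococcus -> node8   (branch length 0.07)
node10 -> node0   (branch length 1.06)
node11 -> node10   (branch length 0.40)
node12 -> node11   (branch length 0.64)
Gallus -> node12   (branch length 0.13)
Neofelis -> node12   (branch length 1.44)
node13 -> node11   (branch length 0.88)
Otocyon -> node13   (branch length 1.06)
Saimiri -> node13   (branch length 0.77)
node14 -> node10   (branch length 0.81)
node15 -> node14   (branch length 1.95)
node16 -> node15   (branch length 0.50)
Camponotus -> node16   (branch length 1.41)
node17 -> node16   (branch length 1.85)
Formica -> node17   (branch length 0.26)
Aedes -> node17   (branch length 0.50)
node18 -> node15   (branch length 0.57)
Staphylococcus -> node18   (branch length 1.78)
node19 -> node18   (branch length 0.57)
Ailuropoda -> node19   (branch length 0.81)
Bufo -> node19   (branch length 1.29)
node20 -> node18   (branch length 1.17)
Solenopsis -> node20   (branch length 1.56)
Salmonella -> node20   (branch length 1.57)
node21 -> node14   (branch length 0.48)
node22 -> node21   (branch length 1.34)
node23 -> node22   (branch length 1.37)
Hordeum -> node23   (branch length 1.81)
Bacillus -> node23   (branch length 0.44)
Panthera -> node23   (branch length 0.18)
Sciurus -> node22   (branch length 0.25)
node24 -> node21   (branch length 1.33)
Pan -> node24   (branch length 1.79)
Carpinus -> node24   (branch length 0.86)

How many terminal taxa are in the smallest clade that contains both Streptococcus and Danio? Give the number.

The MRCA of Streptococcus and Danio is the node subtending (((((Lutra,Danio),Urocyon),Helarctos),((Papio,Homo),Salamandra)),((Capsella,Rana),Streptococcus)).
That clade contains 10 terminal taxa: Capsella, Danio, Helarctos, Homo, Lutra, Papio, Rana, Salamandra, Streptococcus, Urocyon.

10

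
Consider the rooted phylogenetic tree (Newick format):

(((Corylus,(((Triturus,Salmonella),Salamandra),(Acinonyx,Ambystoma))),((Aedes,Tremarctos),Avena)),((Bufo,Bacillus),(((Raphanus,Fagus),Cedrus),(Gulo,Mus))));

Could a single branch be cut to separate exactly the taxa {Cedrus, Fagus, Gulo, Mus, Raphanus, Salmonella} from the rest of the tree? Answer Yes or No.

No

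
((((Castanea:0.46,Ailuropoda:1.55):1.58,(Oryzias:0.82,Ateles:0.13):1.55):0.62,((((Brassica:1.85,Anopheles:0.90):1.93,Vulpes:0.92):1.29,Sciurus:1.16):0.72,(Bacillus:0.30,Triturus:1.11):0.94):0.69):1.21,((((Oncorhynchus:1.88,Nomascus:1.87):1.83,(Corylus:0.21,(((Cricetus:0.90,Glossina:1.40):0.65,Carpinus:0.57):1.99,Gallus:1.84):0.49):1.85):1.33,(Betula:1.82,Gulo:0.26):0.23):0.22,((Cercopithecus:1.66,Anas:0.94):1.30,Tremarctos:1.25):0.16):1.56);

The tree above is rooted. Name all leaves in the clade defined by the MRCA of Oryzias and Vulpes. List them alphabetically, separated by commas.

Tracing Oryzias: it sits inside (Oryzias,Ateles).
Tracing Vulpes: it sits inside ((Brassica,Anopheles),Vulpes).
The smallest clade enclosing both is (((Castanea,Ailuropoda),(Oryzias,Ateles)),((((Brassica,Anopheles),Vulpes),Sciurus),(Bacillus,Triturus))); the answer is its 10 terminal taxa in alphabetical order.

Ailuropoda, Anopheles, Ateles, Bacillus, Brassica, Castanea, Oryzias, Sciurus, Triturus, Vulpes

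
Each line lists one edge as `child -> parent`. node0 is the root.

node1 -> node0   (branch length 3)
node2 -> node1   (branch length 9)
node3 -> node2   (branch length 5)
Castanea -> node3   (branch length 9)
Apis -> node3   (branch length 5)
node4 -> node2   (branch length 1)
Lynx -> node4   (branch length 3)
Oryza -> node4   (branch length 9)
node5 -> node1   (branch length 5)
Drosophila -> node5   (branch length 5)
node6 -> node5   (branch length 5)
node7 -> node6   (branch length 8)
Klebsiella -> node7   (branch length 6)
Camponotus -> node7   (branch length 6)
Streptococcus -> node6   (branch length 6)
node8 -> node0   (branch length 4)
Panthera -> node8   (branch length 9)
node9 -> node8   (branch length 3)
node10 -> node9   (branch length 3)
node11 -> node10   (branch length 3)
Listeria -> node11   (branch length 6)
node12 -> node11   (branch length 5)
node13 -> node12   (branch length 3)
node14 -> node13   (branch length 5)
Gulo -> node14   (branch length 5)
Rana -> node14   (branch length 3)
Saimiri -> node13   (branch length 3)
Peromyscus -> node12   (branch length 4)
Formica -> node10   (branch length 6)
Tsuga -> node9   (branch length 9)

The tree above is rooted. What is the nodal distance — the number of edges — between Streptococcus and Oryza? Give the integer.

6

The MRCA of Streptococcus and Oryza is the node subtending (((Castanea,Apis),(Lynx,Oryza)),(Drosophila,((Klebsiella,Camponotus),Streptococcus))).
From Streptococcus up to that node: 3 branches. From Oryza up to the same node: 3 branches. Total: 3 + 3 = 6.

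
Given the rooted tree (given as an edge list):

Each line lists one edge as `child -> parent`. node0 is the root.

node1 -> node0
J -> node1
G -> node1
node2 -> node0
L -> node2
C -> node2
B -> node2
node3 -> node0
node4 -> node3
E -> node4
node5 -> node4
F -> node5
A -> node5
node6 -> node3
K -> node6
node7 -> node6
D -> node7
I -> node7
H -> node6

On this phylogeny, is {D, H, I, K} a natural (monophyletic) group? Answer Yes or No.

Yes

The most recent common ancestor of these taxa subtends (K,(D,I),H).
That clade has exactly 4 tips — every listed taxon and nothing else — so the group is monophyletic.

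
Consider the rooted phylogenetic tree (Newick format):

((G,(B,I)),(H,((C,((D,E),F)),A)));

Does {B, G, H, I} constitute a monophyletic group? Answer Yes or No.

No

The MRCA of the listed taxa is the root, so the smallest clade containing them is the whole tree.
That clade also contains A, C, D, E, F, which are not in the proposed group, so the group is not monophyletic.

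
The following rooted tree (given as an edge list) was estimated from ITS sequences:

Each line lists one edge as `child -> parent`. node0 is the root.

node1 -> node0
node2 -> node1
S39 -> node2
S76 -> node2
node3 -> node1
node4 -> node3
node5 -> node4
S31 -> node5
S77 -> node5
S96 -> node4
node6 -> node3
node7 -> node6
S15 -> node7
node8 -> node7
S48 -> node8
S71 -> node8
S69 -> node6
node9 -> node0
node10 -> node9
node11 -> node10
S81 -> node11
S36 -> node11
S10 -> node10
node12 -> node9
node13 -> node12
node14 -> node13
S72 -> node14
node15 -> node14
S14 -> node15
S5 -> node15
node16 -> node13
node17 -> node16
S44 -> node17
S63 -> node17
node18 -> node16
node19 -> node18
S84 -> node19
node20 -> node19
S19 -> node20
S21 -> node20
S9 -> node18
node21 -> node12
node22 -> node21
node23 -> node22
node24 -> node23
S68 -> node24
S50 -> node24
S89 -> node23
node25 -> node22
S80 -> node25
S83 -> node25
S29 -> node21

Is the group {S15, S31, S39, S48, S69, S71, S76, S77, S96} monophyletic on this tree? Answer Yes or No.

The most recent common ancestor of these taxa subtends ((S39,S76),(((S31,S77),S96),((S15,(S48,S71)),S69))).
That clade has exactly 9 tips — every listed taxon and nothing else — so the group is monophyletic.

Yes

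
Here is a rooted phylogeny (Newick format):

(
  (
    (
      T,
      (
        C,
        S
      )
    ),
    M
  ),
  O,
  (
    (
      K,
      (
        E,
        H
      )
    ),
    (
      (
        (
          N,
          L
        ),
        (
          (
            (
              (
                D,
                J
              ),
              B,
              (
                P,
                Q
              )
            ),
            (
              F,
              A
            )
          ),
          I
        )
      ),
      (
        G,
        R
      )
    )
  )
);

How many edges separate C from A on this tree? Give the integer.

The MRCA of C and A is the root of the tree.
From C up to that node: 4 branches. From A up to the same node: 7 branches. Total: 4 + 7 = 11.

11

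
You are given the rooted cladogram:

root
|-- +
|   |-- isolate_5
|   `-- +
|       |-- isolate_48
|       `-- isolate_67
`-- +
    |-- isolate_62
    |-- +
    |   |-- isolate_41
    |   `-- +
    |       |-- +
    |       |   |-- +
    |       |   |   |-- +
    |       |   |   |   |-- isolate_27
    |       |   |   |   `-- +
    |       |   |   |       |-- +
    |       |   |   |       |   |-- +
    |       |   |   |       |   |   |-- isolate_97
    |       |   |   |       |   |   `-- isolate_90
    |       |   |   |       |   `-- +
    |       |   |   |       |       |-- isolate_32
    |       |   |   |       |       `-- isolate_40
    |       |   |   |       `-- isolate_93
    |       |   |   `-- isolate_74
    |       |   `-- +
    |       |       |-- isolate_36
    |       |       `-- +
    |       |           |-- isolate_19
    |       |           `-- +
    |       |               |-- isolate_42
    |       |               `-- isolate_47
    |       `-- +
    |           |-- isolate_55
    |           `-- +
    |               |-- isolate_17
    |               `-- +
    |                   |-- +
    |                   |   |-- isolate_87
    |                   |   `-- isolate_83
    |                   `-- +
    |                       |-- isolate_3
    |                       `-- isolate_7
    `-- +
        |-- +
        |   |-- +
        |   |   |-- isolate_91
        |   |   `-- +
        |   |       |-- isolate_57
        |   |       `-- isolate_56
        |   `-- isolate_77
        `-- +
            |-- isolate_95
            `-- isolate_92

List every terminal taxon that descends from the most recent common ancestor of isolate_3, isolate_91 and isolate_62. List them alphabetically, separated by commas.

isolate_17, isolate_19, isolate_27, isolate_3, isolate_32, isolate_36, isolate_40, isolate_41, isolate_42, isolate_47, isolate_55, isolate_56, isolate_57, isolate_62, isolate_7, isolate_74, isolate_77, isolate_83, isolate_87, isolate_90, isolate_91, isolate_92, isolate_93, isolate_95, isolate_97

Tracing isolate_3: it sits inside (isolate_3,isolate_7).
Tracing isolate_91: it sits inside (isolate_91,(isolate_57,isolate_56)).
Tracing isolate_62: it sits inside (isolate_62,(isolate_41,((((isolate_27,(((isolate_97,isolate_90),(isolate_32,isolate_40)),isolate_93)),isolate_74),(isolate_36,(isolate_19,(isolate_42,isolate_47)))),(isolate_55,(isolate_17,((isolate_87,isolate_83),(isolate_3,isolate_7)))))),(((isolate_91,(isolate_57,isolate_56)),isolate_77),(isolate_95,isolate_92))).
The smallest clade enclosing all 3 is (isolate_62,(isolate_41,((((isolate_27,(((isolate_97,isolate_90),(isolate_32,isolate_40)),isolate_93)),isolate_74),(isolate_36,(isolate_19,(isolate_42,isolate_47)))),(isolate_55,(isolate_17,((isolate_87,isolate_83),(isolate_3,isolate_7)))))),(((isolate_91,(isolate_57,isolate_56)),isolate_77),(isolate_95,isolate_92))); the answer is its 25 terminal taxa in alphabetical order.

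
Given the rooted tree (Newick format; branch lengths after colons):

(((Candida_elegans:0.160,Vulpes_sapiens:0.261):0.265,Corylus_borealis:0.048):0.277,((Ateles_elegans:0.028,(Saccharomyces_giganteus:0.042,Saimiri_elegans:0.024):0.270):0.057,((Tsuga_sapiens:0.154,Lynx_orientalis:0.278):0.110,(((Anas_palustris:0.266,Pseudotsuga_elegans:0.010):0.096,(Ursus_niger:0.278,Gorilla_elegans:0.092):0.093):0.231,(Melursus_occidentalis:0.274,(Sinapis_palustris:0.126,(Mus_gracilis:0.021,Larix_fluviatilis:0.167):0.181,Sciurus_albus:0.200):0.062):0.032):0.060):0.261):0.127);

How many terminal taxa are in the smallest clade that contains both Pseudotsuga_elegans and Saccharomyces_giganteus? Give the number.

The MRCA of Pseudotsuga_elegans and Saccharomyces_giganteus is the node subtending ((Ateles_elegans,(Saccharomyces_giganteus,Saimiri_elegans)),((Tsuga_sapiens,Lynx_orientalis),(((Anas_palustris,Pseudotsuga_elegans),(Ursus_niger,Gorilla_elegans)),(Melursus_occidentalis,(Sinapis_palustris,(Mus_gracilis,Larix_fluviatilis),Sciurus_albus))))).
That clade contains 14 terminal taxa: Anas_palustris, Ateles_elegans, Gorilla_elegans, Larix_fluviatilis, Lynx_orientalis, Melursus_occidentalis, Mus_gracilis, Pseudotsuga_elegans, Saccharomyces_giganteus, Saimiri_elegans, Sciurus_albus, Sinapis_palustris, Tsuga_sapiens, Ursus_niger.

14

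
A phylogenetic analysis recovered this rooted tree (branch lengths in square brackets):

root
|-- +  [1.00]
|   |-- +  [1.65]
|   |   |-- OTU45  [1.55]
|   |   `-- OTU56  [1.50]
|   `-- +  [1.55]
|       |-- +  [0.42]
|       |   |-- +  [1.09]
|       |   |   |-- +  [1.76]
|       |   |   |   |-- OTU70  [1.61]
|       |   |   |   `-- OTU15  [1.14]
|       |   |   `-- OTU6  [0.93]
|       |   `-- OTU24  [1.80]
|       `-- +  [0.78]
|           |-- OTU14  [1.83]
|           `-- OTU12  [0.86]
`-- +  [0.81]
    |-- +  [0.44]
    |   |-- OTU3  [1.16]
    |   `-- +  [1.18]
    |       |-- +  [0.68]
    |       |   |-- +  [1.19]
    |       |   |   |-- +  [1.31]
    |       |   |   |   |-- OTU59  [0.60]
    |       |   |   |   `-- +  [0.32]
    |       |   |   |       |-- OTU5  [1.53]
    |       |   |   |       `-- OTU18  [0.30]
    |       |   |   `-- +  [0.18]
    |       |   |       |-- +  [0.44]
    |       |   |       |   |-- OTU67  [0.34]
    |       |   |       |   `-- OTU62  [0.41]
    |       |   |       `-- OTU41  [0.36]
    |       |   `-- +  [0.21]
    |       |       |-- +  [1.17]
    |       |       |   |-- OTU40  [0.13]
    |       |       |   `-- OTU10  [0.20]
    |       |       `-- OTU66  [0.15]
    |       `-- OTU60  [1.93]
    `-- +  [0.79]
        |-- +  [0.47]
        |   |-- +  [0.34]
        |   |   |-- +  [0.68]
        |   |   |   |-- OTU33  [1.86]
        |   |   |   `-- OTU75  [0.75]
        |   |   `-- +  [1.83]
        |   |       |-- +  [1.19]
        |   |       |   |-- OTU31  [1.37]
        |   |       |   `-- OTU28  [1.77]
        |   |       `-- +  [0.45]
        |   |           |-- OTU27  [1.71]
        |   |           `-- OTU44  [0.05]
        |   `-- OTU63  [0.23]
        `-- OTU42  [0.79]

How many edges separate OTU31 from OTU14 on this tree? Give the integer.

11

The MRCA of OTU31 and OTU14 is the root of the tree.
From OTU31 up to that node: 7 branches. From OTU14 up to the same node: 4 branches. Total: 7 + 4 = 11.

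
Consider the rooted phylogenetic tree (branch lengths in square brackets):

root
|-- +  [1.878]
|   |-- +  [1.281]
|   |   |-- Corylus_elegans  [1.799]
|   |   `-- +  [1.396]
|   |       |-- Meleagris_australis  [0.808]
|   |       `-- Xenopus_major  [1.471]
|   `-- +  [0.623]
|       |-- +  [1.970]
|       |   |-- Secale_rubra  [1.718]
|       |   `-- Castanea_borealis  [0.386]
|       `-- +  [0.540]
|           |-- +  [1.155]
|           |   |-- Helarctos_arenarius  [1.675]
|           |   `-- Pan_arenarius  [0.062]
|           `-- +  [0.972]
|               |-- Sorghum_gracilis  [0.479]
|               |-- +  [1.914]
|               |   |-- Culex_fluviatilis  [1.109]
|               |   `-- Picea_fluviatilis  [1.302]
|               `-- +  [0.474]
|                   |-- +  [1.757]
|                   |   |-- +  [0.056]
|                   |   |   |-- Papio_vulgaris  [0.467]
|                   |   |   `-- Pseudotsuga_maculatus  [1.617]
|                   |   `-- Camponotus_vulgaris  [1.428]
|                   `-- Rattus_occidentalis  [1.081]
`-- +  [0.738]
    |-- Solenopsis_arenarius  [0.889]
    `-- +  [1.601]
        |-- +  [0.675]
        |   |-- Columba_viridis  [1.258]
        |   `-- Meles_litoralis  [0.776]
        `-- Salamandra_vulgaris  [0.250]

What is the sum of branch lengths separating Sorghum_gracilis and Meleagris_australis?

The path runs Sorghum_gracilis → … → MRCA → … → Meleagris_australis; the MRCA is the node subtending ((Corylus_elegans,(Meleagris_australis,Xenopus_major)),((Secale_rubra,Castanea_borealis),((Helarctos_arenarius,Pan_arenarius),(Sorghum_gracilis,(Culex_fluviatilis,Picea_fluviatilis),(((Papio_vulgaris,Pseudotsuga_maculatus),Camponotus_vulgaris),Rattus_occidentalis))))).
Branch lengths along that path: 0.479 + 0.972 + 0.540 + 0.623 + 1.281 + 1.396 + 0.808 = 6.099.

6.099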